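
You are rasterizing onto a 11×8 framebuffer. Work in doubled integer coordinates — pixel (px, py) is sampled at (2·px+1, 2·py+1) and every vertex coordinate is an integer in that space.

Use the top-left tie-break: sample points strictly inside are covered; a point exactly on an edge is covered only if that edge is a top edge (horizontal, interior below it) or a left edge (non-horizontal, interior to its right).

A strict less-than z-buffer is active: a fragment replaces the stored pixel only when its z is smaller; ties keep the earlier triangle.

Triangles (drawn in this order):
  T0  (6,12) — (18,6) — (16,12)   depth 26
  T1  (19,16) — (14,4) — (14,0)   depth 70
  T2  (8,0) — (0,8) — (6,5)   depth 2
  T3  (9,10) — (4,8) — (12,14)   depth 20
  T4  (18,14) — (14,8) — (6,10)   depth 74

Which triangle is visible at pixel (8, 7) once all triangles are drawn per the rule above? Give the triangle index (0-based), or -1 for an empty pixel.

T0:
  2·area = 60
  edge (6, 12)→(18, 6): d=(12,-6) top-left  bias=+0
  edge (18, 6)→(16, 12): d=(-2,6) right/bottom  bias=-1
  edge (16, 12)→(6, 12): d=(-10,0) right/bottom  bias=-1
    (9,1)@(19, 3): e=[-30,0,90] → ·  [on edge]
    (8,3)@(17, 7): e=[6,4,50] → █
    (9,3)@(19, 7): e=[18,-8,50] → ·
    (6,4)@(13, 9): e=[6,24,30] → █
    (7,4)@(15, 9): e=[18,12,30] → █
    (8,4)@(17, 9): e=[30,0,30] → ·  [on edge]
    (4,5)@(9, 11): e=[6,44,10] → █
    (5,5)@(11, 11): e=[18,32,10] → █
    (8,5)@(17, 11): e=[54,-4,10] → ·
    (4,6)@(9, 13): e=[30,40,-10] → ·
    (5,6)@(11, 13): e=[42,28,-10] → ·
    (6,6)@(13, 13): e=[54,16,-10] → ·
    (7,7)@(15, 15): e=[90,0,-30] → ·  [on edge]
  covered (7 px):
    · · · · · · · · · · ·
    · · · · · · · · · · ·
    · · · · · · · · · · ·
    · · · · · · · · █ · ·
    · · · · · · █ █ · · ·
    · · · · █ █ █ █ · · ·
    · · · · · · · · · · ·
    · · · · · · · · · · ·
T1:
  2·area = 20
  edge (19, 16)→(14, 4): d=(-5,-12) top-left  bias=+0
  edge (14, 4)→(14, 0): d=(0,-4) top-left  bias=+0
  edge (14, 0)→(19, 16): d=(5,16) right/bottom  bias=-1
    (7,2)@(15, 5): e=[7,4,9] → █
    (8,2)@(17, 5): e=[31,12,-23] → ·
    (7,3)@(15, 7): e=[-3,4,19] → ·
    (8,5)@(17, 11): e=[1,12,7] → █
    (9,5)@(19, 11): e=[25,20,-25] → ·
    (8,6)@(17, 13): e=[-9,12,17] → ·
  covered (2 px):
    · · · · · · · · · · ·
    · · · · · · · · · · ·
    · · · · · · · █ · · ·
    · · · · · · · · · · ·
    · · · · · · · · · · ·
    · · · · · · · · █ · ·
    · · · · · · · · · · ·
    · · · · · · · · · · ·
T2:
  2·area = 24  (B↔C swapped to make it positive)
  edge (8, 0)→(6, 5): d=(-2,5) right/bottom  bias=-1
  edge (6, 5)→(0, 8): d=(-6,3) right/bottom  bias=-1
  edge (0, 8)→(8, 0): d=(8,-8) top-left  bias=+0
    (3,0)@(7, 1): e=[3,21,0] → █  [on edge]
    (4,0)@(9, 1): e=[-7,15,16] → ·
    (2,1)@(5, 3): e=[9,15,0] → █  [on edge]
    (3,1)@(7, 3): e=[-1,9,16] → ·
    (1,2)@(3, 5): e=[15,9,0] → █  [on edge]
    (3,2)@(7, 5): e=[-5,-3,32] → ·
    (0,3)@(1, 7): e=[21,3,0] → █  [on edge]
    (1,3)@(3, 7): e=[11,-3,16] → ·
    (2,3)@(5, 7): e=[1,-9,32] → ·
    (0,4)@(1, 9): e=[17,-9,16] → ·
  covered (5 px):
    · · · █ · · · · · · ·
    · · █ · · · · · · · ·
    · █ █ · · · · · · · ·
    █ · · · · · · · · · ·
    · · · · · · · · · · ·
    · · · · · · · · · · ·
    · · · · · · · · · · ·
    · · · · · · · · · · ·
T3:
  2·area = 14  (B↔C swapped to make it positive)
  edge (9, 10)→(12, 14): d=(3,4) right/bottom  bias=-1
  edge (12, 14)→(4, 8): d=(-8,-6) top-left  bias=+0
  edge (4, 8)→(9, 10): d=(5,2) right/bottom  bias=-1
    (4,5)@(9, 11): e=[3,6,5] → █
    (5,5)@(11, 11): e=[-5,18,1] → ·
    (4,6)@(9, 13): e=[9,-10,15] → ·
    (5,6)@(11, 13): e=[1,2,11] → █
    (6,6)@(13, 13): e=[-7,14,7] → ·
    (5,7)@(11, 15): e=[7,-14,21] → ·
  covered (2 px):
    · · · · · · · · · · ·
    · · · · · · · · · · ·
    · · · · · · · · · · ·
    · · · · · · · · · · ·
    · · · · · · · · · · ·
    · · · · █ · · · · · ·
    · · · · · █ · · · · ·
    · · · · · · · · · · ·
T4:
  2·area = 56  (B↔C swapped to make it positive)
  edge (18, 14)→(6, 10): d=(-12,-4) top-left  bias=+0
  edge (6, 10)→(14, 8): d=(8,-2) top-left  bias=+0
  edge (14, 8)→(18, 14): d=(4,6) right/bottom  bias=-1
    (1,4)@(3, 9): e=[0,-14,70] → ·  [on edge]
    (5,4)@(11, 9): e=[32,2,22] → █
    (6,4)@(13, 9): e=[40,6,10] → █
    (7,4)@(15, 9): e=[48,10,-2] → ·
    (4,5)@(9, 11): e=[0,14,42] → █  [on edge]
    (7,5)@(15, 11): e=[24,26,6] → █
    (8,5)@(17, 11): e=[32,30,-6] → ·
    (4,6)@(9, 13): e=[-24,30,50] → ·
    (5,6)@(11, 13): e=[-16,34,38] → ·
    (6,6)@(13, 13): e=[-8,38,26] → ·
    (7,6)@(15, 13): e=[0,42,14] → █  [on edge]
    (8,6)@(17, 13): e=[8,46,2] → █
    (10,7)@(21, 15): e=[0,70,-14] → ·  [on edge]
  covered (8 px):
    · · · · · · · · · · ·
    · · · · · · · · · · ·
    · · · · · · · · · · ·
    · · · · · · · · · · ·
    · · · · · █ █ · · · ·
    · · · · █ █ █ █ · · ·
    · · · · · · · █ █ · ·
    · · · · · · · · · · ·

Z-buffer (winner per pixel, '.' = empty):
  . . . 2 . . . . . . .
  . . 2 . . . . . . . .
  . 2 2 . . . . 1 . . .
  2 . . . . . . . 0 . .
  . . . . . 4 0 0 . . .
  . . . . 3 0 0 0 1 . .
  . . . . . 3 . 4 4 . .
  . . . . . . . . . . .

Answer: -1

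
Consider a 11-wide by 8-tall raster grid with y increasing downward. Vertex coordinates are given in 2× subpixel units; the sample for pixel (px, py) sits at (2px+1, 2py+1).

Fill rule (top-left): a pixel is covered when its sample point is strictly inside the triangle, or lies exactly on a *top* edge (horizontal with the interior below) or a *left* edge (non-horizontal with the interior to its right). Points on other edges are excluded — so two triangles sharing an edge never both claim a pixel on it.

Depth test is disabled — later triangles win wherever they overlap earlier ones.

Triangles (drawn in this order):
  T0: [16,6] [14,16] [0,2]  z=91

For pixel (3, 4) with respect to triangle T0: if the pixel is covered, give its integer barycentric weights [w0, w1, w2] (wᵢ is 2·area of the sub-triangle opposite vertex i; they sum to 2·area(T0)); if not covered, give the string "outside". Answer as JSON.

T0:
  2·area = 168
  edge (16, 6)→(14, 16): d=(-2,10) right/bottom  bias=-1
  edge (14, 16)→(0, 2): d=(-14,-14) top-left  bias=+0
  edge (0, 2)→(16, 6): d=(16,4) right/bottom  bias=-1
    (8,0)@(17, 1): e=[0,252,-84] → ·  [on edge]
    (0,1)@(1, 3): e=[156,0,12] → █  [on edge]
    (1,1)@(3, 3): e=[136,28,4] → █
    (2,1)@(5, 3): e=[116,56,-4] → ·
    (0,2)@(1, 5): e=[152,-28,44] → ·
    (1,2)@(3, 5): e=[132,0,36] → █  [on edge]
    (2,2)@(5, 5): e=[112,28,28] → █
    (3,2)@(7, 5): e=[92,56,20] → █
    (4,2)@(9, 5): e=[72,84,12] → █
    (5,2)@(11, 5): e=[52,112,4] → █
    (6,2)@(13, 5): e=[32,140,-4] → ·
    (1,3)@(3, 7): e=[128,-28,68] → ·
    (2,3)@(5, 7): e=[108,0,60] → █  [on edge]
    (3,4)@(7, 9): e=[84,0,84] → █  [on edge]
    (4,5)@(9, 11): e=[60,0,108] → █  [on edge]
    (7,5)@(15, 11): e=[0,84,84] → ·  [on edge]
    (5,6)@(11, 13): e=[36,0,132] → █  [on edge]
    (6,7)@(13, 15): e=[12,0,156] → █  [on edge]
  covered (24 px):
    · · · · · · · · · · ·
    █ █ · · · · · · · · ·
    · █ █ █ █ █ · · · · ·
    · · █ █ █ █ █ █ · · ·
    · · · █ █ █ █ █ · · ·
    · · · · █ █ █ · · · ·
    · · · · · █ █ · · · ·
    · · · · · · █ · · · ·

Answer: [0,84,84]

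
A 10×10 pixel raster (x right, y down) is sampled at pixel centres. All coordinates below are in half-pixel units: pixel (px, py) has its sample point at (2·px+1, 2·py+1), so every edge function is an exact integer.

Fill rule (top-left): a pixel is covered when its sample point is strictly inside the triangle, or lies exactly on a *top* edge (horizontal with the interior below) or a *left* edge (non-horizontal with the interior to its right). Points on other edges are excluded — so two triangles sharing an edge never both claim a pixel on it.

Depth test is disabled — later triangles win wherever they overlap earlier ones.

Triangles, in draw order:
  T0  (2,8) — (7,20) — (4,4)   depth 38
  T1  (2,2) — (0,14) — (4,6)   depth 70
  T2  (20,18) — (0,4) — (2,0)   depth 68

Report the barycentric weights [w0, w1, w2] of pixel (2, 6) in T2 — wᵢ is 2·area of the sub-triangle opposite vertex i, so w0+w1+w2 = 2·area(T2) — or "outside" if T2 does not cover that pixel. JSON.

T0:
  2·area = 44  (B↔C swapped to make it positive)
  edge (2, 8)→(4, 4): d=(2,-4) top-left  bias=+0
  edge (4, 4)→(7, 20): d=(3,16) right/bottom  bias=-1
  edge (7, 20)→(2, 8): d=(-5,-12) top-left  bias=+0
    (1,3)@(3, 7): e=[2,25,17] → █
    (2,3)@(5, 7): e=[10,-7,41] → ·
    (1,4)@(3, 9): e=[6,31,7] → █
    (2,4)@(5, 9): e=[14,-1,31] → ·
    (1,5)@(3, 11): e=[10,37,-3] → ·
    (2,5)@(5, 11): e=[18,5,21] → █
    (3,5)@(7, 11): e=[26,-27,45] → ·
    (2,6)@(5, 13): e=[22,11,11] → █
    (3,6)@(7, 13): e=[30,-21,35] → ·
    (2,7)@(5, 15): e=[26,17,1] → █
    (3,7)@(7, 15): e=[34,-15,25] → ·
    (2,8)@(5, 17): e=[30,23,-9] → ·
  covered (5 px):
    · · · · · · · · · ·
    · · · · · · · · · ·
    · · · · · · · · · ·
    · █ · · · · · · · ·
    · █ · · · · · · · ·
    · · █ · · · · · · ·
    · · █ · · · · · · ·
    · · █ · · · · · · ·
    · · · · · · · · · ·
    · · · · · · · · · ·
T1:
  2·area = 32  (B↔C swapped to make it positive)
  edge (2, 2)→(4, 6): d=(2,4) right/bottom  bias=-1
  edge (4, 6)→(0, 14): d=(-4,8) right/bottom  bias=-1
  edge (0, 14)→(2, 2): d=(2,-12) top-left  bias=+0
    (1,2)@(3, 5): e=[2,12,18] → █
    (2,2)@(5, 5): e=[-6,-4,42] → ·
    (1,3)@(3, 7): e=[6,4,22] → █
    (2,3)@(5, 7): e=[-2,-12,46] → ·
    (0,4)@(1, 9): e=[18,12,2] → █
    (1,4)@(3, 9): e=[10,-4,26] → ·
    (0,5)@(1, 11): e=[22,4,6] → █
    (1,5)@(3, 11): e=[14,-12,30] → ·
    (0,6)@(1, 13): e=[26,-4,10] → ·
  covered (4 px):
    · · · · · · · · · ·
    · · · · · · · · · ·
    · █ · · · · · · · ·
    · █ · · · · · · · ·
    █ · · · · · · · · ·
    █ · · · · · · · · ·
    · · · · · · · · · ·
    · · · · · · · · · ·
    · · · · · · · · · ·
    · · · · · · · · · ·
T2:
  2·area = 108
  edge (20, 18)→(0, 4): d=(-20,-14) top-left  bias=+0
  edge (0, 4)→(2, 0): d=(2,-4) top-left  bias=+0
  edge (2, 0)→(20, 18): d=(18,18) right/bottom  bias=-1
    (1,0)@(3, 1): e=[102,6,0] → ·  [on edge]
    (0,1)@(1, 3): e=[34,2,72] → █
    (1,1)@(3, 3): e=[62,10,36] → █
    (2,1)@(5, 3): e=[90,18,0] → ·  [on edge]
    (0,2)@(1, 5): e=[-6,6,108] → ·
    (1,2)@(3, 5): e=[22,14,72] → █
    (2,2)@(5, 5): e=[50,22,36] → █
    (3,2)@(7, 5): e=[78,30,0] → ·  [on edge]
    (1,3)@(3, 7): e=[-18,18,108] → ·
    (2,3)@(5, 7): e=[10,26,72] → █
    (3,3)@(7, 7): e=[38,34,36] → █
    (4,3)@(9, 7): e=[66,42,0] → ·  [on edge]
    (5,4)@(11, 9): e=[54,54,0] → ·  [on edge]
    (6,5)@(13, 11): e=[42,66,0] → ·  [on edge]
    (7,6)@(15, 13): e=[30,78,0] → ·  [on edge]
    (8,7)@(17, 15): e=[18,90,0] → ·  [on edge]
    (9,8)@(19, 17): e=[6,102,0] → ·  [on edge]
  covered (9 px):
    · · · · · · · · · ·
    █ █ · · · · · · · ·
    · █ █ · · · · · · ·
    · · █ █ · · · · · ·
    · · · · █ · · · · ·
    · · · · · █ · · · ·
    · · · · · · █ · · ·
    · · · · · · · · · ·
    · · · · · · · · · ·
    · · · · · · · · · ·

Answer: "outside"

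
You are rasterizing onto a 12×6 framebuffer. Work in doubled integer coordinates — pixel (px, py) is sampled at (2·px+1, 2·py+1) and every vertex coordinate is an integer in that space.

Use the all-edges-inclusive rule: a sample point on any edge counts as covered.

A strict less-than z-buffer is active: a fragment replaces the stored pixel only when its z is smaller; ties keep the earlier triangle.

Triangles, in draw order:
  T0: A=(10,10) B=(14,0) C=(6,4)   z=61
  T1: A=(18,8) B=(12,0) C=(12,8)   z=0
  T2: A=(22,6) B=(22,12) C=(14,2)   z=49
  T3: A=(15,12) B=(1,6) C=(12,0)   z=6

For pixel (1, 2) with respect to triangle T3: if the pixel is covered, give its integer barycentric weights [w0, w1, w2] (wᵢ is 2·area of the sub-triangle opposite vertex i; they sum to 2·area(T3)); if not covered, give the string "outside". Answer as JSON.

T0:
  2·area = 64  (B↔C swapped to make it positive)
  edge (10, 10)→(6, 4): d=(-4,-6) inclusive
  edge (6, 4)→(14, 0): d=(8,-4) inclusive
  edge (14, 0)→(10, 10): d=(-4,10) inclusive
    (6,0)@(13, 1): e=[54,4,6] → █
    (7,0)@(15, 1): e=[66,12,-14] → ·
    (4,1)@(9, 3): e=[22,4,38] → █
    (5,1)@(11, 3): e=[34,12,18] → █
    (6,1)@(13, 3): e=[46,20,-2] → ·
    (3,2)@(7, 5): e=[2,12,50] → █
    (6,2)@(13, 5): e=[38,36,-10] → ·
    (3,3)@(7, 7): e=[-6,28,42] → ·
    (4,3)@(9, 7): e=[6,36,22] → █
    (6,3)@(13, 7): e=[30,52,-18] → ·
    (4,4)@(9, 9): e=[-2,52,14] → ·
    (5,4)@(11, 9): e=[10,60,-6] → ·
  covered (8 px):
    · · · · · · █ · · · · ·
    · · · · █ █ · · · · · ·
    · · · █ █ █ · · · · · ·
    · · · · █ █ · · · · · ·
    · · · · · · · · · · · ·
    · · · · · · · · · · · ·
T1:
  2·area = 48  (B↔C swapped to make it positive)
  edge (18, 8)→(12, 8): d=(-6,0) inclusive
  edge (12, 8)→(12, 0): d=(0,-8) inclusive
  edge (12, 0)→(18, 8): d=(6,8) inclusive
    (6,1)@(13, 3): e=[30,8,10] → █
    (7,1)@(15, 3): e=[30,24,-6] → ·
    (6,2)@(13, 5): e=[18,8,22] → █
    (7,2)@(15, 5): e=[18,24,6] → █
    (8,2)@(17, 5): e=[18,40,-10] → ·
    (6,3)@(13, 7): e=[6,8,34] → █
    (8,3)@(17, 7): e=[6,40,2] → █
    (9,3)@(19, 7): e=[6,56,-14] → ·
    (6,4)@(13, 9): e=[-6,8,46] → ·
    (7,4)@(15, 9): e=[-6,24,30] → ·
    (8,4)@(17, 9): e=[-6,40,14] → ·
  covered (6 px):
    · · · · · · · · · · · ·
    · · · · · · █ · · · · ·
    · · · · · · █ █ · · · ·
    · · · · · · █ █ █ · · ·
    · · · · · · · · · · · ·
    · · · · · · · · · · · ·
T2:
  2·area = 48
  edge (22, 6)→(22, 12): d=(0,6) inclusive
  edge (22, 12)→(14, 2): d=(-8,-10) inclusive
  edge (14, 2)→(22, 6): d=(8,4) inclusive
    (7,1)@(15, 3): e=[42,2,4] → █
    (8,1)@(17, 3): e=[30,22,-4] → ·
    (7,2)@(15, 5): e=[42,-14,20] → ·
    (8,2)@(17, 5): e=[30,6,12] → █
    (9,2)@(19, 5): e=[18,26,4] → █
    (10,2)@(21, 5): e=[6,46,-4] → ·
    (8,3)@(17, 7): e=[30,-10,28] → ·
    (9,3)@(19, 7): e=[18,10,20] → █
    (10,3)@(21, 7): e=[6,30,12] → █
    (11,3)@(23, 7): e=[-6,50,4] → ·
    (9,4)@(19, 9): e=[18,-6,36] → ·
    (10,4)@(21, 9): e=[6,14,28] → █
  covered (6 px):
    · · · · · · · · · · · ·
    · · · · · · · █ · · · ·
    · · · · · · · · █ █ · ·
    · · · · · · · · · █ █ ·
    · · · · · · · · · · █ ·
    · · · · · · · · · · · ·
T3:
  2·area = 150
  edge (15, 12)→(1, 6): d=(-14,-6) inclusive
  edge (1, 6)→(12, 0): d=(11,-6) inclusive
  edge (12, 0)→(15, 12): d=(3,12) inclusive
    (5,0)@(11, 1): e=[130,5,15] → █
    (6,0)@(13, 1): e=[142,17,-9] → ·
    (3,1)@(7, 3): e=[78,3,69] → █
    (4,1)@(9, 3): e=[90,15,45] → █
    (6,1)@(13, 3): e=[114,39,-3] → ·
    (1,2)@(3, 5): e=[26,1,123] → █
    (2,2)@(5, 5): e=[38,13,99] → █
    (6,2)@(13, 5): e=[86,61,3] → █
    (7,2)@(15, 5): e=[98,73,-21] → ·
    (1,3)@(3, 7): e=[-2,23,129] → ·
    (2,3)@(5, 7): e=[10,35,105] → █
    (7,3)@(15, 7): e=[70,95,-15] → ·
  covered (19 px):
    · · · · · █ · · · · · ·
    · · · █ █ █ · · · · · ·
    · █ █ █ █ █ █ · · · · ·
    · · █ █ █ █ █ · · · · ·
    · · · · █ █ █ · · · · ·
    · · · · · · █ · · · · ·

Final: [1,123,26]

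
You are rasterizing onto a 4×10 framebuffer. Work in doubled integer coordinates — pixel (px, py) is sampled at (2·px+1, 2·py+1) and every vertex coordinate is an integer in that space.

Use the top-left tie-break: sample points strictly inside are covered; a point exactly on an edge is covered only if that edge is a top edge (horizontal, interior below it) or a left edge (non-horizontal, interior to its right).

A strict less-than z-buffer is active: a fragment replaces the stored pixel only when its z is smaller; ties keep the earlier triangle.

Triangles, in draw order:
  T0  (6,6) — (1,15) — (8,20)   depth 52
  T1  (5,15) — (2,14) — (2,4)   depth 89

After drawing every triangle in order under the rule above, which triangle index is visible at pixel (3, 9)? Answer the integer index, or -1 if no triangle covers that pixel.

T0:
  2·area = 88  (B↔C swapped to make it positive)
  edge (6, 6)→(8, 20): d=(2,14) right/bottom  bias=-1
  edge (8, 20)→(1, 15): d=(-7,-5) top-left  bias=+0
  edge (1, 15)→(6, 6): d=(5,-9) top-left  bias=+0
    (2,4)@(5, 9): e=[20,62,6] → X
    (3,4)@(7, 9): e=[-8,72,24] → .
    (2,5)@(5, 11): e=[24,48,16] → X
    (3,5)@(7, 11): e=[-4,58,34] → .
    (1,6)@(3, 13): e=[56,24,8] → X
    (3,6)@(7, 13): e=[0,44,44] → .  [on edge]
    (0,7)@(1, 15): e=[88,0,0] → X  [on edge]
    (3,7)@(7, 15): e=[4,30,54] → X
    (0,8)@(1, 17): e=[92,-14,10] → .
    (1,8)@(3, 17): e=[64,-4,28] → .
    (2,8)@(5, 17): e=[36,6,46] → X
    (2,9)@(5, 19): e=[40,-8,56] → .
  covered (11 px):
    . . . .
    . . . .
    . . . .
    . . . .
    . . X .
    . . X .
    . X X .
    X X X X
    . . X X
    . . . X
T1:
  2·area = 30
  edge (5, 15)→(2, 14): d=(-3,-1) top-left  bias=+0
  edge (2, 14)→(2, 4): d=(0,-10) top-left  bias=+0
  edge (2, 4)→(5, 15): d=(3,11) right/bottom  bias=-1
    (1,4)@(3, 9): e=[16,10,4] → X
    (2,4)@(5, 9): e=[18,30,-18] → .
    (1,5)@(3, 11): e=[10,10,10] → X
    (2,5)@(5, 11): e=[12,30,-12] → .
    (1,6)@(3, 13): e=[4,10,16] → X
    (2,6)@(5, 13): e=[6,30,-6] → .
    (1,7)@(3, 15): e=[-2,10,22] → .
    (2,7)@(5, 15): e=[0,30,0] → .  [on edge]
  covered (3 px):
    . . . .
    . . . .
    . . . .
    . . . .
    . X . .
    . X . .
    . X . .
    . . . .
    . . . .
    . . . .

Z-buffer (winner per pixel, '.' = empty):
  . . . .
  . . . .
  . . . .
  . . . .
  . 1 0 .
  . 1 0 .
  . 0 0 .
  0 0 0 0
  . . 0 0
  . . . 0

Final: 0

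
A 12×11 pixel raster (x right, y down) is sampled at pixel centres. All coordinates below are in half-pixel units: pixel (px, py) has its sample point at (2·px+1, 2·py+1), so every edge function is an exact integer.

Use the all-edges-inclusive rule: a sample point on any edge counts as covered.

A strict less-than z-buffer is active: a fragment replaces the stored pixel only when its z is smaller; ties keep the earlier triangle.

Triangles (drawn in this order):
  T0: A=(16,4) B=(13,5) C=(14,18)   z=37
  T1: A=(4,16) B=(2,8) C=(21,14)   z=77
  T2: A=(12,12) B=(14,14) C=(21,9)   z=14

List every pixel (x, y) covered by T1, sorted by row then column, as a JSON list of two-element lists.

T0:
  2·area = 40  (B↔C swapped to make it positive)
  edge (16, 4)→(14, 18): d=(-2,14) inclusive
  edge (14, 18)→(13, 5): d=(-1,-13) inclusive
  edge (13, 5)→(16, 4): d=(3,-1) inclusive
    (9,1)@(19, 3): e=[-40,80,0] → ·  [on edge]
    (6,2)@(13, 5): e=[40,0,0] → #  [on edge]
    (7,2)@(15, 5): e=[12,26,2] → #
    (8,2)@(17, 5): e=[-16,52,4] → ·
    (3,3)@(7, 7): e=[120,-80,0] → ·  [on edge]
    (6,3)@(13, 7): e=[36,-2,6] → ·
    (7,3)@(15, 7): e=[8,24,8] → #
    (8,3)@(17, 7): e=[-20,50,10] → ·
    (0,4)@(1, 9): e=[200,-160,0] → ·  [on edge]
    (7,4)@(15, 9): e=[4,22,14] → #
    (8,4)@(17, 9): e=[-24,48,16] → ·
    (7,5)@(15, 11): e=[0,20,20] → #  [on edge]
  covered (5 px):
    · · · · · · · · · · · ·
    · · · · · · · · · · · ·
    · · · · · · # # · · · ·
    · · · · · · · # · · · ·
    · · · · · · · # · · · ·
    · · · · · · · # · · · ·
    · · · · · · · · · · · ·
    · · · · · · · · · · · ·
    · · · · · · · · · · · ·
    · · · · · · · · · · · ·
    · · · · · · · · · · · ·
T1:
  2·area = 140
  edge (4, 16)→(2, 8): d=(-2,-8) inclusive
  edge (2, 8)→(21, 14): d=(19,6) inclusive
  edge (21, 14)→(4, 16): d=(-17,2) inclusive
    (1,4)@(3, 9): e=[6,13,121] → #
    (2,4)@(5, 9): e=[22,1,117] → #
    (3,4)@(7, 9): e=[38,-11,113] → ·
    (1,5)@(3, 11): e=[2,51,87] → #
    (3,5)@(7, 11): e=[34,27,79] → #
    (4,5)@(9, 11): e=[50,15,75] → #
    (5,5)@(11, 11): e=[66,3,71] → #
    (6,5)@(13, 11): e=[82,-9,67] → ·
    (1,6)@(3, 13): e=[-2,89,53] → ·
    (2,6)@(5, 13): e=[14,77,49] → #
    (6,6)@(13, 13): e=[78,29,33] → #
    (7,6)@(15, 13): e=[94,17,29] → #
  covered (18 px):
    · · · · · · · · · · · ·
    · · · · · · · · · · · ·
    · · · · · · · · · · · ·
    · · · · · · · · · · · ·
    · # # · · · · · · · · ·
    · # # # # # · · · · · ·
    · · # # # # # # # · · ·
    · · # # # # · · · · · ·
    · · · · · · · · · · · ·
    · · · · · · · · · · · ·
    · · · · · · · · · · · ·
T2:
  2·area = 24  (B↔C swapped to make it positive)
  edge (12, 12)→(21, 9): d=(9,-3) inclusive
  edge (21, 9)→(14, 14): d=(-7,5) inclusive
  edge (14, 14)→(12, 12): d=(-2,-2) inclusive
    (0,0)@(1, 1): e=[-132,156,0] → ·  [on edge]
    (1,1)@(3, 3): e=[-108,132,0] → ·  [on edge]
    (2,2)@(5, 5): e=[-84,108,0] → ·  [on edge]
    (3,3)@(7, 7): e=[-60,84,0] → ·  [on edge]
    (4,4)@(9, 9): e=[-36,60,0] → ·  [on edge]
    (10,4)@(21, 9): e=[0,0,24] → #  [on edge]
    (11,4)@(23, 9): e=[6,-10,28] → ·
    (5,5)@(11, 11): e=[-12,36,0] → ·  [on edge]
    (7,5)@(15, 11): e=[0,16,8] → #  [on edge]
    (8,5)@(17, 11): e=[6,6,12] → #
    (9,5)@(19, 11): e=[12,-4,16] → ·
    (10,5)@(21, 11): e=[18,-14,20] → ·
    (4,6)@(9, 13): e=[0,32,-8] → ·  [on edge]
    (6,6)@(13, 13): e=[12,12,0] → #  [on edge]
    (1,7)@(3, 15): e=[0,48,-24] → ·  [on edge]
    (7,7)@(15, 15): e=[36,-12,0] → ·  [on edge]
    (8,8)@(17, 17): e=[60,-36,0] → ·  [on edge]
    (3,9)@(7, 19): e=[48,0,-24] → ·  [on edge]
    (9,9)@(19, 19): e=[84,-60,0] → ·  [on edge]
    (10,10)@(21, 21): e=[108,-84,0] → ·  [on edge]
  covered (5 px):
    · · · · · · · · · · · ·
    · · · · · · · · · · · ·
    · · · · · · · · · · · ·
    · · · · · · · · · · · ·
    · · · · · · · · · · # ·
    · · · · · · · # # · · ·
    · · · · · · # # · · · ·
    · · · · · · · · · · · ·
    · · · · · · · · · · · ·
    · · · · · · · · · · · ·
    · · · · · · · · · · · ·

Final: [[1,4],[2,4],[1,5],[2,5],[3,5],[4,5],[5,5],[2,6],[3,6],[4,6],[5,6],[6,6],[7,6],[8,6],[2,7],[3,7],[4,7],[5,7]]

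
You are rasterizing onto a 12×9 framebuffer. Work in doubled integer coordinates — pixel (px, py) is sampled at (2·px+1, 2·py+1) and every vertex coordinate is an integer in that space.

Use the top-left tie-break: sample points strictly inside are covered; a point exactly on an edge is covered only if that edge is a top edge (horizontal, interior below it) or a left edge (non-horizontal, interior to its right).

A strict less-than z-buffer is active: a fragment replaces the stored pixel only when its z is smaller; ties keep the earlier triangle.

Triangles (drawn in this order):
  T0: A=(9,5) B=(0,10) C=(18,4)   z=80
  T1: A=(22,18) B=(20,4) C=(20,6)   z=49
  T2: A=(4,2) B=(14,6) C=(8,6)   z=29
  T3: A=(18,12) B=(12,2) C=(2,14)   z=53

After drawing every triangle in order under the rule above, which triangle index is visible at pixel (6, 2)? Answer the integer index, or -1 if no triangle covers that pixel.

T0:
  2·area = 36  (B↔C swapped to make it positive)
  edge (9, 5)→(18, 4): d=(9,-1) top-left  bias=+0
  edge (18, 4)→(0, 10): d=(-18,6) right/bottom  bias=-1
  edge (0, 10)→(9, 5): d=(9,-5) top-left  bias=+0
    (10,1)@(21, 3): e=[-6,0,42] → ·  [on edge]
    (4,2)@(9, 5): e=[0,36,0] → #  [on edge]
    (5,2)@(11, 5): e=[2,24,10] → #
    (6,2)@(13, 5): e=[4,12,20] → #
    (7,2)@(15, 5): e=[6,0,30] → ·  [on edge]
    (3,3)@(7, 7): e=[16,12,8] → #
    (4,3)@(9, 7): e=[18,0,18] → ·  [on edge]
    (5,3)@(11, 7): e=[20,-12,28] → ·
    (6,3)@(13, 7): e=[22,-24,38] → ·
    (1,4)@(3, 9): e=[30,0,6] → ·  [on edge]
    (3,4)@(7, 9): e=[34,-24,26] → ·
  covered (4 px):
    · · · · · · · · · · · ·
    · · · · · · · · · · · ·
    · · · · # # # · · · · ·
    · · · # · · · · · · · ·
    · · · · · · · · · · · ·
    · · · · · · · · · · · ·
    · · · · · · · · · · · ·
    · · · · · · · · · · · ·
    · · · · · · · · · · · ·
T1:
  2·area = 4  (B↔C swapped to make it positive)
  edge (22, 18)→(20, 6): d=(-2,-12) top-left  bias=+0
  edge (20, 6)→(20, 4): d=(0,-2) top-left  bias=+0
  edge (20, 4)→(22, 18): d=(2,14) right/bottom  bias=-1
    (10,5)@(21, 11): e=[2,2,0] → ·  [on edge]
  covered (0 px):
    · · · · · · · · · · · ·
    · · · · · · · · · · · ·
    · · · · · · · · · · · ·
    · · · · · · · · · · · ·
    · · · · · · · · · · · ·
    · · · · · · · · · · · ·
    · · · · · · · · · · · ·
    · · · · · · · · · · · ·
    · · · · · · · · · · · ·
T2:
  2·area = 24
  edge (4, 2)→(14, 6): d=(10,4) right/bottom  bias=-1
  edge (14, 6)→(8, 6): d=(-6,0) right/bottom  bias=-1
  edge (8, 6)→(4, 2): d=(-4,-4) top-left  bias=+0
    (1,0)@(3, 1): e=[-6,30,0] → ·  [on edge]
    (2,1)@(5, 3): e=[6,18,0] → #  [on edge]
    (3,1)@(7, 3): e=[-2,18,8] → ·
    (2,2)@(5, 5): e=[26,6,-8] → ·
    (3,2)@(7, 5): e=[18,6,0] → #  [on edge]
    (4,2)@(9, 5): e=[10,6,8] → #
    (5,2)@(11, 5): e=[2,6,16] → #
    (6,2)@(13, 5): e=[-6,6,24] → ·
    (3,3)@(7, 7): e=[38,-6,-8] → ·
    (4,3)@(9, 7): e=[30,-6,0] → ·  [on edge]
    (5,3)@(11, 7): e=[22,-6,8] → ·
    (5,4)@(11, 9): e=[42,-18,0] → ·  [on edge]
    (6,5)@(13, 11): e=[54,-30,0] → ·  [on edge]
    (7,6)@(15, 13): e=[66,-42,0] → ·  [on edge]
    (8,7)@(17, 15): e=[78,-54,0] → ·  [on edge]
    (9,8)@(19, 17): e=[90,-66,0] → ·  [on edge]
  covered (4 px):
    · · · · · · · · · · · ·
    · · # · · · · · · · · ·
    · · · # # # · · · · · ·
    · · · · · · · · · · · ·
    · · · · · · · · · · · ·
    · · · · · · · · · · · ·
    · · · · · · · · · · · ·
    · · · · · · · · · · · ·
    · · · · · · · · · · · ·
T3:
  2·area = 172  (B↔C swapped to make it positive)
  edge (18, 12)→(2, 14): d=(-16,2) right/bottom  bias=-1
  edge (2, 14)→(12, 2): d=(10,-12) top-left  bias=+0
  edge (12, 2)→(18, 12): d=(6,10) right/bottom  bias=-1
    (5,2)@(11, 5): e=[126,18,28] → #
    (6,2)@(13, 5): e=[122,42,8] → #
    (7,2)@(15, 5): e=[118,66,-12] → ·
    (4,3)@(9, 7): e=[98,14,60] → #
    (7,3)@(15, 7): e=[86,86,0] → ·  [on edge]
    (3,4)@(7, 9): e=[70,10,92] → #
    (7,4)@(15, 9): e=[54,106,12] → #
    (8,4)@(17, 9): e=[50,130,-8] → ·
    (2,5)@(5, 11): e=[42,6,124] → #
    (8,5)@(17, 11): e=[18,150,4] → #
    (9,5)@(19, 11): e=[14,174,-16] → ·
    (1,6)@(3, 13): e=[14,2,156] → #
    (10,8)@(21, 17): e=[-86,258,0] → ·  [on edge]
  covered (21 px):
    · · · · · · · · · · · ·
    · · · · · · · · · · · ·
    · · · · · # # · · · · ·
    · · · · # # # · · · · ·
    · · · # # # # # · · · ·
    · · # # # # # # # · · ·
    · # # # # · · · · · · ·
    · · · · · · · · · · · ·
    · · · · · · · · · · · ·

Z-buffer (winner per pixel, '.' = empty):
  . . . . . . . . . . . .
  . . 2 . . . . . . . . .
  . . . 2 2 2 3 . . . . .
  . . . 0 3 3 3 . . . . .
  . . . 3 3 3 3 3 . . . .
  . . 3 3 3 3 3 3 3 . . .
  . 3 3 3 3 . . . . . . .
  . . . . . . . . . . . .
  . . . . . . . . . . . .

Result: 3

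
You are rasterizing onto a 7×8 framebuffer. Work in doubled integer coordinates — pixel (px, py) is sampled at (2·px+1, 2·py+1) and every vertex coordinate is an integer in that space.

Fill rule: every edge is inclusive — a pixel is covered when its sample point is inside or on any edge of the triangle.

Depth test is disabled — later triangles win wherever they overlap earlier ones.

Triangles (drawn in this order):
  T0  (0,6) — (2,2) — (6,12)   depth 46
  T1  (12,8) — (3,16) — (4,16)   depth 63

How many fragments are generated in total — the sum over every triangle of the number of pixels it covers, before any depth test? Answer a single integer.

T0:
  2·area = 36
  edge (0, 6)→(2, 2): d=(2,-4) inclusive
  edge (2, 2)→(6, 12): d=(4,10) inclusive
  edge (6, 12)→(0, 6): d=(-6,-6) inclusive
    (0,2)@(1, 5): e=[2,22,12] → █
    (1,2)@(3, 5): e=[10,2,24] → █
    (2,2)@(5, 5): e=[18,-18,36] → ·
    (0,3)@(1, 7): e=[6,30,0] → █  [on edge]
    (2,3)@(5, 7): e=[22,-10,24] → ·
    (0,4)@(1, 9): e=[10,38,-12] → ·
    (1,4)@(3, 9): e=[18,18,0] → █  [on edge]
    (2,4)@(5, 9): e=[26,-2,12] → ·
    (1,5)@(3, 11): e=[22,26,-12] → ·
    (2,5)@(5, 11): e=[30,6,0] → █  [on edge]
    (3,5)@(7, 11): e=[38,-14,12] → ·
    (2,6)@(5, 13): e=[34,14,-12] → ·
    (3,6)@(7, 13): e=[42,-6,0] → ·  [on edge]
    (4,7)@(9, 15): e=[54,-18,0] → ·  [on edge]
  covered (6 px):
    · · · · · · ·
    · · · · · · ·
    █ █ · · · · ·
    █ █ · · · · ·
    · █ · · · · ·
    · · █ · · · ·
    · · · · · · ·
    · · · · · · ·
T1:
  2·area = 8  (B↔C swapped to make it positive)
  edge (12, 8)→(4, 16): d=(-8,8) inclusive
  edge (4, 16)→(3, 16): d=(-1,0) inclusive
  edge (3, 16)→(12, 8): d=(9,-8) inclusive
    (6,3)@(13, 7): e=[0,9,-1] → ·  [on edge]
    (5,4)@(11, 9): e=[0,7,1] → █  [on edge]
    (6,4)@(13, 9): e=[-16,7,17] → ·
    (4,5)@(9, 11): e=[0,5,3] → █  [on edge]
    (5,5)@(11, 11): e=[-16,5,19] → ·
    (3,6)@(7, 13): e=[0,3,5] → █  [on edge]
    (4,6)@(9, 13): e=[-16,3,21] → ·
    (2,7)@(5, 15): e=[0,1,7] → █  [on edge]
    (3,7)@(7, 15): e=[-16,1,23] → ·
  covered (4 px):
    · · · · · · ·
    · · · · · · ·
    · · · · · · ·
    · · · · · · ·
    · · · · · █ ·
    · · · · █ · ·
    · · · █ · · ·
    · · █ · · · ·

Result: 10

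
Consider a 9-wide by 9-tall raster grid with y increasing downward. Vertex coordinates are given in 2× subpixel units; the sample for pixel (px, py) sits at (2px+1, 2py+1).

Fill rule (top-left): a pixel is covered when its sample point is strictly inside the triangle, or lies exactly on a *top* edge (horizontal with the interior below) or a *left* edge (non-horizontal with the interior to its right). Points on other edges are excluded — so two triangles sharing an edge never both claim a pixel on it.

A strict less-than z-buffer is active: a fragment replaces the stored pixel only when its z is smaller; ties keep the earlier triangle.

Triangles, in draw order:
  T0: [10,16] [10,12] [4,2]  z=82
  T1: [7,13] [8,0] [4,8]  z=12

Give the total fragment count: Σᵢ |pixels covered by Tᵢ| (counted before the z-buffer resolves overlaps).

T0:
  2·area = 24  (B↔C swapped to make it positive)
  edge (10, 16)→(4, 2): d=(-6,-14) top-left  bias=+0
  edge (4, 2)→(10, 12): d=(6,10) right/bottom  bias=-1
  edge (10, 12)→(10, 16): d=(0,4) right/bottom  bias=-1
    (3,3)@(7, 7): e=[12,0,12] → ·  [on edge]
    (3,4)@(7, 9): e=[0,12,12] → #  [on edge]
    (4,4)@(9, 9): e=[28,-8,4] → ·
    (3,5)@(7, 11): e=[-12,24,12] → ·
    (4,5)@(9, 11): e=[16,4,4] → #
    (5,5)@(11, 11): e=[44,-16,-4] → ·
    (4,6)@(9, 13): e=[4,16,4] → #
    (5,6)@(11, 13): e=[32,-4,-4] → ·
    (4,7)@(9, 15): e=[-8,28,4] → ·
    (6,8)@(13, 17): e=[36,0,-12] → ·  [on edge]
  covered (3 px):
    · · · · · · · · ·
    · · · · · · · · ·
    · · · · · · · · ·
    · · · · · · · · ·
    · · · # · · · · ·
    · · · · # · · · ·
    · · · · # · · · ·
    · · · · · · · · ·
    · · · · · · · · ·
T1:
  2·area = 44  (B↔C swapped to make it positive)
  edge (7, 13)→(4, 8): d=(-3,-5) top-left  bias=+0
  edge (4, 8)→(8, 0): d=(4,-8) top-left  bias=+0
  edge (8, 0)→(7, 13): d=(-1,13) right/bottom  bias=-1
    (0,1)@(1, 3): e=[0,-44,88] → ·  [on edge]
    (3,1)@(7, 3): e=[30,4,10] → #
    (4,1)@(9, 3): e=[40,20,-16] → ·
    (3,2)@(7, 5): e=[24,12,8] → #
    (4,2)@(9, 5): e=[34,28,-18] → ·
    (2,3)@(5, 7): e=[8,4,32] → #
    (4,3)@(9, 7): e=[28,36,-20] → ·
    (2,4)@(5, 9): e=[2,12,30] → #
    (4,4)@(9, 9): e=[22,44,-22] → ·
    (2,5)@(5, 11): e=[-4,20,28] → ·
    (3,5)@(7, 11): e=[6,36,2] → #
    (4,5)@(9, 11): e=[16,52,-24] → ·
    (3,6)@(7, 13): e=[0,44,0] → ·  [on edge]
  covered (7 px):
    · · · · · · · · ·
    · · · # · · · · ·
    · · · # · · · · ·
    · · # # · · · · ·
    · · # # · · · · ·
    · · · # · · · · ·
    · · · · · · · · ·
    · · · · · · · · ·
    · · · · · · · · ·

Final: 10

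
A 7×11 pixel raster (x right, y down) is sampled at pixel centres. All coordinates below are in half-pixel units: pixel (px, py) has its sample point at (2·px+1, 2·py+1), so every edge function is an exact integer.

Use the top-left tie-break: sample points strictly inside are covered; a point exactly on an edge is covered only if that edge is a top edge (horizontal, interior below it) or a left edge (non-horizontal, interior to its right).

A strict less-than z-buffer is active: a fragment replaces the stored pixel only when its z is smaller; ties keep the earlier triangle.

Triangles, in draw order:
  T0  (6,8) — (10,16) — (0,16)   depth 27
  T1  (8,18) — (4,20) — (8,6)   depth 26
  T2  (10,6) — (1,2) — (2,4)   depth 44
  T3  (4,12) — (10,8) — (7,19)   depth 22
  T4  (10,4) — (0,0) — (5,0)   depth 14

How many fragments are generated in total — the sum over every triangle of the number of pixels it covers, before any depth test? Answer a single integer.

T0:
  2·area = 80
  edge (6, 8)→(10, 16): d=(4,8) right/bottom  bias=-1
  edge (10, 16)→(0, 16): d=(-10,0) right/bottom  bias=-1
  edge (0, 16)→(6, 8): d=(6,-8) top-left  bias=+0
    (2,5)@(5, 11): e=[20,50,10] → #
    (3,5)@(7, 11): e=[4,50,26] → #
    (4,5)@(9, 11): e=[-12,50,42] → ·
    (1,6)@(3, 13): e=[44,30,6] → #
    (4,6)@(9, 13): e=[-4,30,54] → ·
    (0,7)@(1, 15): e=[68,10,2] → #
    (4,7)@(9, 15): e=[4,10,66] → #
    (5,7)@(11, 15): e=[-12,10,82] → ·
    (0,8)@(1, 17): e=[76,-10,14] → ·
    (1,8)@(3, 17): e=[60,-10,30] → ·
    (2,8)@(5, 17): e=[44,-10,46] → ·
    (3,8)@(7, 17): e=[28,-10,62] → ·
  covered (10 px):
    · · · · · · ·
    · · · · · · ·
    · · · · · · ·
    · · · · · · ·
    · · · · · · ·
    · · # # · · ·
    · # # # · · ·
    # # # # # · ·
    · · · · · · ·
    · · · · · · ·
    · · · · · · ·
T1:
  2·area = 48
  edge (8, 18)→(4, 20): d=(-4,2) right/bottom  bias=-1
  edge (4, 20)→(8, 6): d=(4,-14) top-left  bias=+0
  edge (8, 6)→(8, 18): d=(0,12) right/bottom  bias=-1
    (3,5)@(7, 11): e=[30,6,12] → #
    (4,5)@(9, 11): e=[26,34,-12] → ·
    (3,6)@(7, 13): e=[22,14,12] → #
    (4,6)@(9, 13): e=[18,42,-12] → ·
    (3,7)@(7, 15): e=[14,22,12] → #
    (4,7)@(9, 15): e=[10,50,-12] → ·
    (2,8)@(5, 17): e=[10,2,36] → #
    (4,8)@(9, 17): e=[2,58,-12] → ·
    (2,9)@(5, 19): e=[2,10,36] → #
    (3,9)@(7, 19): e=[-2,38,12] → ·
    (2,10)@(5, 21): e=[-6,18,36] → ·
  covered (6 px):
    · · · · · · ·
    · · · · · · ·
    · · · · · · ·
    · · · · · · ·
    · · · · · · ·
    · · · # · · ·
    · · · # · · ·
    · · · # · · ·
    · · # # · · ·
    · · # · · · ·
    · · · · · · ·
T2:
  2·area = 14  (B↔C swapped to make it positive)
  edge (10, 6)→(2, 4): d=(-8,-2) top-left  bias=+0
  edge (2, 4)→(1, 2): d=(-1,-2) top-left  bias=+0
  edge (1, 2)→(10, 6): d=(9,4) right/bottom  bias=-1
    (1,1)@(3, 3): e=[10,3,1] → #
    (2,1)@(5, 3): e=[14,7,-7] → ·
    (1,2)@(3, 5): e=[-6,1,19] → ·
    (3,2)@(7, 5): e=[2,9,3] → #
    (4,2)@(9, 5): e=[6,13,-5] → ·
    (3,3)@(7, 7): e=[-14,7,21] → ·
  covered (2 px):
    · · · · · · ·
    · # · · · · ·
    · · · # · · ·
    · · · · · · ·
    · · · · · · ·
    · · · · · · ·
    · · · · · · ·
    · · · · · · ·
    · · · · · · ·
    · · · · · · ·
    · · · · · · ·
T3:
  2·area = 54
  edge (4, 12)→(10, 8): d=(6,-4) top-left  bias=+0
  edge (10, 8)→(7, 19): d=(-3,11) right/bottom  bias=-1
  edge (7, 19)→(4, 12): d=(-3,-7) top-left  bias=+0
    (0,2)@(1, 5): e=[-54,108,0] → ·  [on edge]
    (4,4)@(9, 9): e=[2,8,44] → #
    (5,4)@(11, 9): e=[10,-14,58] → ·
    (3,5)@(7, 11): e=[6,24,24] → #
    (5,5)@(11, 11): e=[22,-20,52] → ·
    (2,6)@(5, 13): e=[10,40,4] → #
    (4,6)@(9, 13): e=[26,-4,32] → ·
    (2,7)@(5, 15): e=[22,34,-2] → ·
    (3,7)@(7, 15): e=[30,12,12] → #
    (4,7)@(9, 15): e=[38,-10,26] → ·
    (3,8)@(7, 17): e=[42,6,6] → #
    (4,8)@(9, 17): e=[50,-16,20] → ·
    (3,9)@(7, 19): e=[54,0,0] → ·  [on edge]
  covered (7 px):
    · · · · · · ·
    · · · · · · ·
    · · · · · · ·
    · · · · · · ·
    · · · · # · ·
    · · · # # · ·
    · · # # · · ·
    · · · # · · ·
    · · · # · · ·
    · · · · · · ·
    · · · · · · ·
T4:
  2·area = 20
  edge (10, 4)→(0, 0): d=(-10,-4) top-left  bias=+0
  edge (0, 0)→(5, 0): d=(5,0) top-left  bias=+0
  edge (5, 0)→(10, 4): d=(5,4) right/bottom  bias=-1
    (1,0)@(3, 1): e=[2,5,13] → #
    (2,0)@(5, 1): e=[10,5,5] → #
    (3,0)@(7, 1): e=[18,5,-3] → ·
    (1,1)@(3, 3): e=[-18,15,23] → ·
    (2,1)@(5, 3): e=[-10,15,15] → ·
  covered (2 px):
    · # # · · · ·
    · · · · · · ·
    · · · · · · ·
    · · · · · · ·
    · · · · · · ·
    · · · · · · ·
    · · · · · · ·
    · · · · · · ·
    · · · · · · ·
    · · · · · · ·
    · · · · · · ·

Final: 27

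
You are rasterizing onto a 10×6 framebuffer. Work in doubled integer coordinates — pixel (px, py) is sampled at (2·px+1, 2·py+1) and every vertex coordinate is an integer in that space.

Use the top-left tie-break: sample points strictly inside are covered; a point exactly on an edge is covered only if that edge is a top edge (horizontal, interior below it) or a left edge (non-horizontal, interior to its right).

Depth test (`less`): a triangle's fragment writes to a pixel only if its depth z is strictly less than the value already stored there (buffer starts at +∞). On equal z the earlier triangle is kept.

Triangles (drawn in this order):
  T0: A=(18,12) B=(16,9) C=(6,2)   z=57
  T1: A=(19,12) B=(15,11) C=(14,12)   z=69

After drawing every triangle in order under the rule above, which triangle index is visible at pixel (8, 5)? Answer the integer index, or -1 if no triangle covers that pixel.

T0:
  2·area = 16  (B↔C swapped to make it positive)
  edge (18, 12)→(6, 2): d=(-12,-10) top-left  bias=+0
  edge (6, 2)→(16, 9): d=(10,7) right/bottom  bias=-1
  edge (16, 9)→(18, 12): d=(2,3) right/bottom  bias=-1
    (6,3)@(13, 7): e=[10,1,5] → X
    (7,3)@(15, 7): e=[30,-13,-1] → .
    (6,4)@(13, 9): e=[-14,21,9] → .
    (7,4)@(15, 9): e=[6,7,3] → X
    (8,4)@(17, 9): e=[26,-7,-3] → .
    (7,5)@(15, 11): e=[-18,27,7] → .
    (8,5)@(17, 11): e=[2,13,1] → X
    (9,5)@(19, 11): e=[22,-1,-5] → .
  covered (3 px):
    . . . . . . . . . .
    . . . . . . . . . .
    . . . . . . . . . .
    . . . . . . X . . .
    . . . . . . . X . .
    . . . . . . . . X .
T1:
  2·area = 5  (B↔C swapped to make it positive)
  edge (19, 12)→(14, 12): d=(-5,0) right/bottom  bias=-1
  edge (14, 12)→(15, 11): d=(1,-1) top-left  bias=+0
  edge (15, 11)→(19, 12): d=(4,1) right/bottom  bias=-1
    (9,3)@(19, 7): e=[25,0,-20] → .  [on edge]
    (3,4)@(7, 9): e=[15,-10,0] → .  [on edge]
    (8,4)@(17, 9): e=[15,0,-10] → .  [on edge]
    (7,5)@(15, 11): e=[5,0,0] → .  [on edge]
  covered (0 px):
    . . . . . . . . . .
    . . . . . . . . . .
    . . . . . . . . . .
    . . . . . . . . . .
    . . . . . . . . . .
    . . . . . . . . . .

Z-buffer (winner per pixel, '.' = empty):
  . . . . . . . . . .
  . . . . . . . . . .
  . . . . . . . . . .
  . . . . . . 0 . . .
  . . . . . . . 0 . .
  . . . . . . . . 0 .

Final: 0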